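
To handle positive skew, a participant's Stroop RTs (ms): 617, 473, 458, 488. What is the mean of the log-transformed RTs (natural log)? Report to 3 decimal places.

6.225

ln(RT): 6.4249, 6.1591, 6.1269, 6.1903
Σ ln(RT) = 24.9011
Mean = 24.9011/4 = 6.22529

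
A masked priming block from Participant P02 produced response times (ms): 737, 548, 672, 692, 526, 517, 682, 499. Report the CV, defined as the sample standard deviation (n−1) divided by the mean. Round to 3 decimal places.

n = 8, Σ = 4873, M = 609.1250
Σ(x−M)² = 63744.875; s = √(63744.875/7) = 95.4275
CV = 95.4275 / 609.1250 = 0.15666

0.157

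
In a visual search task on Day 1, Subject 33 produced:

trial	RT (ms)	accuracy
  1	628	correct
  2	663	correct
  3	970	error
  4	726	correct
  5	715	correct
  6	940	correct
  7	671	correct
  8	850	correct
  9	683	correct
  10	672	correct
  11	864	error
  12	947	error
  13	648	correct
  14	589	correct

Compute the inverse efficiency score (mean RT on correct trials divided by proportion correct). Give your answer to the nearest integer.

Correct trials (n=11): 628, 663, 726, 715, 940, 671, 850, 683, 672, 648, 589
Mean correct RT = 7785/11 = 707.7273 ms
Proportion correct = 11/14
IES = 707.7273 / (11/14) = 900.744 ms

901 ms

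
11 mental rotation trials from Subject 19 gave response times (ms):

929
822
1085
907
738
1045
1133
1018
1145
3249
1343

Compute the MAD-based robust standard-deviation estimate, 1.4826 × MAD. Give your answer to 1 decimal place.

172.0 ms

Sorted: 738, 822, 907, 929, 1018, 1045, 1085, 1133, 1145, 1343, 3249 → median = 1045
|x − 1045| sorted: 0, 27, 40, 88, 100, 116, 138, 223, 298, 307, 2204 → MAD = 116
Robust SD ≈ 1.4826 × 116 = 171.982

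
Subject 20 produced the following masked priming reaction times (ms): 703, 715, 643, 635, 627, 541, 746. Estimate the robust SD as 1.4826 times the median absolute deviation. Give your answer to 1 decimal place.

89.0 ms

Sorted: 541, 627, 635, 643, 703, 715, 746 → median = 643
|x − 643| sorted: 0, 8, 16, 60, 72, 102, 103 → MAD = 60
Robust SD ≈ 1.4826 × 60 = 88.956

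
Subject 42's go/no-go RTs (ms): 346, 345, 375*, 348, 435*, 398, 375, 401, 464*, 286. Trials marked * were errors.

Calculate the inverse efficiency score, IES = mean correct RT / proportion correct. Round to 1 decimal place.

Correct trials (n=7): 346, 345, 348, 398, 375, 401, 286
Mean correct RT = 2499/7 = 357.0000 ms
Proportion correct = 7/10
IES = 357.0000 / (7/10) = 510.000 ms

510.0 ms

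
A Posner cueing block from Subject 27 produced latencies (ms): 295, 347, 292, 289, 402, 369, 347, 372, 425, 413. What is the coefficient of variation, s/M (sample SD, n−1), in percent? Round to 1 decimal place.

14.2%

n = 10, Σ = 3551, M = 355.1000
Σ(x−M)² = 23010.900; s = √(23010.900/9) = 50.5645
CV = 50.5645 / 355.1000 = 0.14240 = 14.240%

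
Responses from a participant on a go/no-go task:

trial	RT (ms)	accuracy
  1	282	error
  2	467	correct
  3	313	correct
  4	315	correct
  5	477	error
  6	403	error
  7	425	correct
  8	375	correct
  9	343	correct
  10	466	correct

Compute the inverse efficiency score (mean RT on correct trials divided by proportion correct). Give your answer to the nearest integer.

Correct trials (n=7): 467, 313, 315, 425, 375, 343, 466
Mean correct RT = 2704/7 = 386.2857 ms
Proportion correct = 7/10
IES = 386.2857 / (7/10) = 551.837 ms

552 ms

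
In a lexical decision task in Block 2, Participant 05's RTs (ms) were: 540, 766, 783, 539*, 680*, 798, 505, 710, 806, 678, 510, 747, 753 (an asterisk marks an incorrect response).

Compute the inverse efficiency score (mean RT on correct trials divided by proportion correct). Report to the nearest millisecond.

Correct trials (n=11): 540, 766, 783, 798, 505, 710, 806, 678, 510, 747, 753
Mean correct RT = 7596/11 = 690.5455 ms
Proportion correct = 11/13
IES = 690.5455 / (11/13) = 816.099 ms

816 ms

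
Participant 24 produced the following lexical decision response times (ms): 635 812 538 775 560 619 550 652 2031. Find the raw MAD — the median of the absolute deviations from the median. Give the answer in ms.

85 ms

Sorted: 538, 550, 560, 619, 635, 652, 775, 812, 2031 → median = 635
|x − 635|: 0, 177, 97, 140, 75, 16, 85, 17, 1396
Sorted deviations: 0, 16, 17, 75, 85, 97, 140, 177, 1396 → MAD = 85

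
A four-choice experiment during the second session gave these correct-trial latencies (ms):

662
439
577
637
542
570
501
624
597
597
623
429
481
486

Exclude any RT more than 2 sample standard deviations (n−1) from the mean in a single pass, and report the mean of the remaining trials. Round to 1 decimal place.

554.6 ms

n = 14, ΣRT = 7765, M = 554.643
Σ(x−M)² = 74447.21; s = √(74447.21/13) = 75.675
Cutoffs: 554.643 ± 2·75.675 → [403.3, 706.0]
No RTs fall outside the cutoffs; all 14 retained. Mean = 7765/14 = 554.643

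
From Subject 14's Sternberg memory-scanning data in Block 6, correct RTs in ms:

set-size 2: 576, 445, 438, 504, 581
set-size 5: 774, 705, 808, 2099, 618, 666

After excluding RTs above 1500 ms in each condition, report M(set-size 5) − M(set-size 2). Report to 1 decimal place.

set-size 5: exclude 2099
M(set-size 2) = 2544/5 = 508.800
M(set-size 5) = 3571/5 = 714.200
Difference = 714.200 − 508.800 = 205.400 ms

205.4 ms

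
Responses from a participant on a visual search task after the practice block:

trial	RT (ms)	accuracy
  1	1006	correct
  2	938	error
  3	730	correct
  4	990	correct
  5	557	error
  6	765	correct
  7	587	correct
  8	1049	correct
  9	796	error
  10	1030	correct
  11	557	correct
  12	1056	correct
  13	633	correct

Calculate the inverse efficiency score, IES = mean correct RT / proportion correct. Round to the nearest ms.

1092 ms

Correct trials (n=10): 1006, 730, 990, 765, 587, 1049, 1030, 557, 1056, 633
Mean correct RT = 8403/10 = 840.3000 ms
Proportion correct = 10/13
IES = 840.3000 / (10/13) = 1092.390 ms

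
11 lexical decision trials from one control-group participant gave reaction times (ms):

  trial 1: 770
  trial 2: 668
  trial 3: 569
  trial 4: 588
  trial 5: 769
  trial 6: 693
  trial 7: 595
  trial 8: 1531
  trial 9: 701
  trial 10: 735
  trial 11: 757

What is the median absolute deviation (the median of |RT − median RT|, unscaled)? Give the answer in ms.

Sorted: 569, 588, 595, 668, 693, 701, 735, 757, 769, 770, 1531 → median = 701
|x − 701|: 69, 33, 132, 113, 68, 8, 106, 830, 0, 34, 56
Sorted deviations: 0, 8, 33, 34, 56, 68, 69, 106, 113, 132, 830 → MAD = 68

68 ms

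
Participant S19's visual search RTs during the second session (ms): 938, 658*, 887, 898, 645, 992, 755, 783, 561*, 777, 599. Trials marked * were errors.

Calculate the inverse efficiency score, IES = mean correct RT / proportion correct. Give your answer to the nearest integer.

Correct trials (n=9): 938, 887, 898, 645, 992, 755, 783, 777, 599
Mean correct RT = 7274/9 = 808.2222 ms
Proportion correct = 9/11
IES = 808.2222 / (9/11) = 987.827 ms

988 ms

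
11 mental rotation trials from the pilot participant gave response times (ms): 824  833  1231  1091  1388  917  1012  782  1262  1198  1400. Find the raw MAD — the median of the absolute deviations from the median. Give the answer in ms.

Sorted: 782, 824, 833, 917, 1012, 1091, 1198, 1231, 1262, 1388, 1400 → median = 1091
|x − 1091|: 267, 258, 140, 0, 297, 174, 79, 309, 171, 107, 309
Sorted deviations: 0, 79, 107, 140, 171, 174, 258, 267, 297, 309, 309 → MAD = 174

174 ms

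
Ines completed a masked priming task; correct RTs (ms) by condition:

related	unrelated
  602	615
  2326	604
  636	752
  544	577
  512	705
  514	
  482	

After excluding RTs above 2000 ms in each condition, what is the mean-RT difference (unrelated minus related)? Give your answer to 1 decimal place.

102.3 ms

related: exclude 2326
M(related) = 3290/6 = 548.333
M(unrelated) = 3253/5 = 650.600
Difference = 650.600 − 548.333 = 102.267 ms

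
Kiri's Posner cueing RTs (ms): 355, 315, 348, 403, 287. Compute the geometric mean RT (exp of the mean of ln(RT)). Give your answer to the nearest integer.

ln(RT): 5.8721, 5.7526, 5.8522, 5.9989, 5.6595
Mean ln(RT) = 29.1353/5 = 5.82706
Geometric mean = exp(5.82706) = 339.36 ms

339 ms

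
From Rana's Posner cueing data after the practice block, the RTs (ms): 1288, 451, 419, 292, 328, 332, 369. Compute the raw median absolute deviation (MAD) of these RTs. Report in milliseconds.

Sorted: 292, 328, 332, 369, 419, 451, 1288 → median = 369
|x − 369|: 919, 82, 50, 77, 41, 37, 0
Sorted deviations: 0, 37, 41, 50, 77, 82, 919 → MAD = 50

50 ms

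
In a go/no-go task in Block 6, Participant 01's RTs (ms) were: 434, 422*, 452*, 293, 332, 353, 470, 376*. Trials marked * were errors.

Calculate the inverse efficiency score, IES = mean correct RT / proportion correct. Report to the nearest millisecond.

602 ms

Correct trials (n=5): 434, 293, 332, 353, 470
Mean correct RT = 1882/5 = 376.4000 ms
Proportion correct = 5/8
IES = 376.4000 / (5/8) = 602.240 ms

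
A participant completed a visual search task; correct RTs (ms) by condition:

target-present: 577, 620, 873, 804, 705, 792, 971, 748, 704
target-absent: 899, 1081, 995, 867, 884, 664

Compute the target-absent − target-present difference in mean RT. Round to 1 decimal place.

M(target-present) = 6794/9 = 754.889
M(target-absent) = 5390/6 = 898.333
Difference = 898.333 − 754.889 = 143.444 ms

143.4 ms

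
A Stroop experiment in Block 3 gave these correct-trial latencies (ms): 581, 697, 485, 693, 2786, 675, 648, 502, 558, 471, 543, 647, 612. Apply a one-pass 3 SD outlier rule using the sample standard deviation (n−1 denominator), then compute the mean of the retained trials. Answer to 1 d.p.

592.7 ms

n = 13, ΣRT = 9898, M = 761.385
Σ(x−M)² = 4513195.08; s = √(4513195.08/12) = 613.270
Cutoffs: 761.385 ± 3·613.270 → [-1078.4, 2601.2]
Outside: 2786 → excluded.
Retained (n=12): Σ = 7112, mean = 7112/12 = 592.667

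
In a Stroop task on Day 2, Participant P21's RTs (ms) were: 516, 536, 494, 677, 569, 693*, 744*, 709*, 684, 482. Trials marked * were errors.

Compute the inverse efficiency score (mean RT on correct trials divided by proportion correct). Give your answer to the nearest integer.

Correct trials (n=7): 516, 536, 494, 677, 569, 684, 482
Mean correct RT = 3958/7 = 565.4286 ms
Proportion correct = 7/10
IES = 565.4286 / (7/10) = 807.755 ms

808 ms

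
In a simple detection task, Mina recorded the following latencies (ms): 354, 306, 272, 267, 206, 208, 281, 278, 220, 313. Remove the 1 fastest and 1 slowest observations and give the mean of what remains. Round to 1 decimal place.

268.1 ms

Sorted: 206, 208, 220, 267, 272, 278, 281, 306, 313, 354
Drop lowest 1 (206) and highest 1 (354)
Remaining (n=8): Σ = 2145, mean = 2145/8 = 268.125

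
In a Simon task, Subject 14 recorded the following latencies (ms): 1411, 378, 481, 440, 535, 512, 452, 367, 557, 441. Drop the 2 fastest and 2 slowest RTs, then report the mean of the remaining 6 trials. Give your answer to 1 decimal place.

Sorted: 367, 378, 440, 441, 452, 481, 512, 535, 557, 1411
Drop lowest 2 (367, 378) and highest 2 (557, 1411)
Remaining (n=6): Σ = 2861, mean = 2861/6 = 476.833

476.8 ms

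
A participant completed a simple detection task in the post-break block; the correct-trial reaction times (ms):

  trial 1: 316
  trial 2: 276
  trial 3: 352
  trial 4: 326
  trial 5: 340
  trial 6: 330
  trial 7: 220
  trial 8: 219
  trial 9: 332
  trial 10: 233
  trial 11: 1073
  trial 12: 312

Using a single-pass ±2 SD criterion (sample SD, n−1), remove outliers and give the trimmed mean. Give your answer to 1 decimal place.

296.0 ms

n = 12, ΣRT = 4329, M = 360.750
Σ(x−M)² = 578572.25; s = √(578572.25/11) = 229.341
Cutoffs: 360.750 ± 2·229.341 → [-97.9, 819.4]
Outside: 1073 → excluded.
Retained (n=11): Σ = 3256, mean = 3256/11 = 296.000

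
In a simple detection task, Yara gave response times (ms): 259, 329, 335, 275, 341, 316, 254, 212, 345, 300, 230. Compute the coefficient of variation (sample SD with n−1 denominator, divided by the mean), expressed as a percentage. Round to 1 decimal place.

n = 11, Σ = 3196, M = 290.5455
Σ(x−M)² = 22110.727; s = √(22110.727/10) = 47.0220
CV = 47.0220 / 290.5455 = 0.16184 = 16.184%

16.2%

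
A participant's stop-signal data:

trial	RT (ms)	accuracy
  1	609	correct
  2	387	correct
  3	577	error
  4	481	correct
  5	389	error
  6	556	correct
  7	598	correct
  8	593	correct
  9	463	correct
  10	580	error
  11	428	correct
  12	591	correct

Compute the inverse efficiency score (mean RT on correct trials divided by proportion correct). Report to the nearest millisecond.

Correct trials (n=9): 609, 387, 481, 556, 598, 593, 463, 428, 591
Mean correct RT = 4706/9 = 522.8889 ms
Proportion correct = 9/12
IES = 522.8889 / (9/12) = 697.185 ms

697 ms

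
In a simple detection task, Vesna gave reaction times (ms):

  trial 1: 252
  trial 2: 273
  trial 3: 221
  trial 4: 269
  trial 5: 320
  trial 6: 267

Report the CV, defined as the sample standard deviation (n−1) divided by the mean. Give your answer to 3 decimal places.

0.121

n = 6, Σ = 1602, M = 267.0000
Σ(x−M)² = 5190.000; s = √(5190.000/5) = 32.2180
CV = 32.2180 / 267.0000 = 0.12067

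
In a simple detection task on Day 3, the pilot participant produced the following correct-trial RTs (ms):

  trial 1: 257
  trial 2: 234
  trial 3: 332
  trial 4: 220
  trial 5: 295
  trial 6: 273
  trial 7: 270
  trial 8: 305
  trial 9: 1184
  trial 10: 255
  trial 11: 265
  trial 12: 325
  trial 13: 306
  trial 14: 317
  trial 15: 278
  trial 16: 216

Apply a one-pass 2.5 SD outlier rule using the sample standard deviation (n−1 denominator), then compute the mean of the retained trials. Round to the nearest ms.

277 ms

n = 16, ΣRT = 5332, M = 333.250
Σ(x−M)² = 790815.00; s = √(790815.00/15) = 229.611
Cutoffs: 333.250 ± 2.5·229.611 → [-240.8, 907.3]
Outside: 1184 → excluded.
Retained (n=15): Σ = 4148, mean = 4148/15 = 276.533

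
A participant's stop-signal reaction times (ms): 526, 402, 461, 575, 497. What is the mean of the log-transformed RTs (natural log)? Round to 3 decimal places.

ln(RT): 6.2653, 5.9965, 6.1334, 6.3544, 6.2086
Σ ln(RT) = 30.9581
Mean = 30.9581/5 = 6.19162

6.192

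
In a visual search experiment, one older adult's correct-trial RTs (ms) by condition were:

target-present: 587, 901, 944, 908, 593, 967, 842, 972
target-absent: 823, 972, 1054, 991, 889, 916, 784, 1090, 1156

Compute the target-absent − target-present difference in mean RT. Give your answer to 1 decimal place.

M(target-present) = 6714/8 = 839.250
M(target-absent) = 8675/9 = 963.889
Difference = 963.889 − 839.250 = 124.639 ms

124.6 ms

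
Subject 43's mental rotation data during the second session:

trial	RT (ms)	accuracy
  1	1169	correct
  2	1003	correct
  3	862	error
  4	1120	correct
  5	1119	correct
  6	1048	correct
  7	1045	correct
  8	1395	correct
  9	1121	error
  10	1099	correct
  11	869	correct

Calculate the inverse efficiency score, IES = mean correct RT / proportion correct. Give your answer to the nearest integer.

1340 ms

Correct trials (n=9): 1169, 1003, 1120, 1119, 1048, 1045, 1395, 1099, 869
Mean correct RT = 9867/9 = 1096.3333 ms
Proportion correct = 9/11
IES = 1096.3333 / (9/11) = 1339.963 ms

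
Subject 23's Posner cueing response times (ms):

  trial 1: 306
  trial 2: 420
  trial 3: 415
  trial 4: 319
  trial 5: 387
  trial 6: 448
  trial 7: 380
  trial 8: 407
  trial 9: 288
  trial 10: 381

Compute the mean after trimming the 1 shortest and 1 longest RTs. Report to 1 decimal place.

Sorted: 288, 306, 319, 380, 381, 387, 407, 415, 420, 448
Drop lowest 1 (288) and highest 1 (448)
Remaining (n=8): Σ = 3015, mean = 3015/8 = 376.875

376.9 ms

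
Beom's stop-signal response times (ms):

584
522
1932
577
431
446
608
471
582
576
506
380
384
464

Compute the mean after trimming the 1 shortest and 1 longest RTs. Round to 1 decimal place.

512.6 ms

Sorted: 380, 384, 431, 446, 464, 471, 506, 522, 576, 577, 582, 584, 608, 1932
Drop lowest 1 (380) and highest 1 (1932)
Remaining (n=12): Σ = 6151, mean = 6151/12 = 512.583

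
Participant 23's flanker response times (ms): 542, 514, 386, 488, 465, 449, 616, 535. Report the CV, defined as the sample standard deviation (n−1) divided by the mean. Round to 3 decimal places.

0.139

n = 8, Σ = 3995, M = 499.3750
Σ(x−M)² = 33603.875; s = √(33603.875/7) = 69.2860
CV = 69.2860 / 499.3750 = 0.13875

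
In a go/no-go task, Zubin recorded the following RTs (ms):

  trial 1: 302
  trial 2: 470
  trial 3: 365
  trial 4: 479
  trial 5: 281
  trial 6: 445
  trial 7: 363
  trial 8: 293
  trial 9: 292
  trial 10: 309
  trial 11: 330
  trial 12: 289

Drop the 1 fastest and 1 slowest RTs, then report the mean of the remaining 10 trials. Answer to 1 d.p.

Sorted: 281, 289, 292, 293, 302, 309, 330, 363, 365, 445, 470, 479
Drop lowest 1 (281) and highest 1 (479)
Remaining (n=10): Σ = 3458, mean = 3458/10 = 345.800

345.8 ms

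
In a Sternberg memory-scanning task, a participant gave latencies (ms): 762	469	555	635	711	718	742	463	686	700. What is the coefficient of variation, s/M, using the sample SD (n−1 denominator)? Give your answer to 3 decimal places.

0.171

n = 10, Σ = 6441, M = 644.1000
Σ(x−M)² = 109780.900; s = √(109780.900/9) = 110.4440
CV = 110.4440 / 644.1000 = 0.17147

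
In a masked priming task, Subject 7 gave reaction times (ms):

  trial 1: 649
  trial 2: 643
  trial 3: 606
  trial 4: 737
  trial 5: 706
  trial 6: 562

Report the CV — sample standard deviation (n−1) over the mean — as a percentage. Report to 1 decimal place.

9.8%

n = 6, Σ = 3903, M = 650.5000
Σ(x−M)² = 20433.500; s = √(20433.500/5) = 63.9273
CV = 63.9273 / 650.5000 = 0.09827 = 9.827%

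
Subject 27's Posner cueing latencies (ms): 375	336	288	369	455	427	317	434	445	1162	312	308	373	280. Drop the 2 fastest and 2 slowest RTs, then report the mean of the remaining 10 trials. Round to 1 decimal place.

Sorted: 280, 288, 308, 312, 317, 336, 369, 373, 375, 427, 434, 445, 455, 1162
Drop lowest 2 (280, 288) and highest 2 (455, 1162)
Remaining (n=10): Σ = 3696, mean = 3696/10 = 369.600

369.6 ms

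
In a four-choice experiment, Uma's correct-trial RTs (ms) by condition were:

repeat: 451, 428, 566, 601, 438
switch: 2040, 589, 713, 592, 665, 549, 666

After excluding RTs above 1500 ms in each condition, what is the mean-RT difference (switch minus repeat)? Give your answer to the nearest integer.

132 ms

switch: exclude 2040
M(repeat) = 2484/5 = 496.800
M(switch) = 3774/6 = 629.000
Difference = 629.000 − 496.800 = 132.200 ms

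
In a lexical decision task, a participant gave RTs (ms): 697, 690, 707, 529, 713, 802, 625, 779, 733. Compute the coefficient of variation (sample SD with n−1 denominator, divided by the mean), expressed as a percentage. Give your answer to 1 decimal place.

n = 9, Σ = 6275, M = 697.2222
Σ(x−M)² = 52857.556; s = √(52857.556/8) = 81.2847
CV = 81.2847 / 697.2222 = 0.11658 = 11.658%

11.7%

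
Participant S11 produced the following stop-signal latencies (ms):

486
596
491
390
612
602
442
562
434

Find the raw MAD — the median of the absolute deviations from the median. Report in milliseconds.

71 ms

Sorted: 390, 434, 442, 486, 491, 562, 596, 602, 612 → median = 491
|x − 491|: 5, 105, 0, 101, 121, 111, 49, 71, 57
Sorted deviations: 0, 5, 49, 57, 71, 101, 105, 111, 121 → MAD = 71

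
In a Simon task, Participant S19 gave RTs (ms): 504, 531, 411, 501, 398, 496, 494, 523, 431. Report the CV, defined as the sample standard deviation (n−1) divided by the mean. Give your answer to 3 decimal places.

n = 9, Σ = 4289, M = 476.5556
Σ(x−M)² = 19698.222; s = √(19698.222/8) = 49.6213
CV = 49.6213 / 476.5556 = 0.10412

0.104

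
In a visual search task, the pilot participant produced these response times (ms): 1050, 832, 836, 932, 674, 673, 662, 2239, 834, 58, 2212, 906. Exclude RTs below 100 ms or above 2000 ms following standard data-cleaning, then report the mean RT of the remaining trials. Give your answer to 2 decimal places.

Excluded: 58, 2212, 2239
Retained (n=9): Σ = 7399
Mean = 7399/9 = 822.1111

822.11 ms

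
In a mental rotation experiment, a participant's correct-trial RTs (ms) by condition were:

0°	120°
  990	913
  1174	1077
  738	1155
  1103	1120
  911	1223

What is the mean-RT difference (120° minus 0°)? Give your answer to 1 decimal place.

M(0°) = 4916/5 = 983.200
M(120°) = 5488/5 = 1097.600
Difference = 1097.600 − 983.200 = 114.400 ms

114.4 ms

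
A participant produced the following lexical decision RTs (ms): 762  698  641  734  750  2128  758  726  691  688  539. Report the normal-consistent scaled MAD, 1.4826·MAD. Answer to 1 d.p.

51.9 ms

Sorted: 539, 641, 688, 691, 698, 726, 734, 750, 758, 762, 2128 → median = 726
|x − 726| sorted: 0, 8, 24, 28, 32, 35, 36, 38, 85, 187, 1402 → MAD = 35
Robust SD ≈ 1.4826 × 35 = 51.891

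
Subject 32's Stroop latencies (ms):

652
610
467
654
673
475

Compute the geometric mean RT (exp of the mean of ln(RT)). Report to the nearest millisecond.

ln(RT): 6.4800, 6.4135, 6.1463, 6.4831, 6.5117, 6.1633
Mean ln(RT) = 38.1980/6 = 6.36633
Geometric mean = exp(6.36633) = 581.92 ms

582 ms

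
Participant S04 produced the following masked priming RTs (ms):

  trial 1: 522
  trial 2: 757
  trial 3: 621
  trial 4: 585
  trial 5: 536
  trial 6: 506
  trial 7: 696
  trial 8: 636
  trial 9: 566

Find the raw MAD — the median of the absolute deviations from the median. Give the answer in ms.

Sorted: 506, 522, 536, 566, 585, 621, 636, 696, 757 → median = 585
|x − 585|: 63, 172, 36, 0, 49, 79, 111, 51, 19
Sorted deviations: 0, 19, 36, 49, 51, 63, 79, 111, 172 → MAD = 51

51 ms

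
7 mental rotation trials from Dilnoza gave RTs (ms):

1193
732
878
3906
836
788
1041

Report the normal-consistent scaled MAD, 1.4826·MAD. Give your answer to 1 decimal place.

Sorted: 732, 788, 836, 878, 1041, 1193, 3906 → median = 878
|x − 878| sorted: 0, 42, 90, 146, 163, 315, 3028 → MAD = 146
Robust SD ≈ 1.4826 × 146 = 216.460

216.5 ms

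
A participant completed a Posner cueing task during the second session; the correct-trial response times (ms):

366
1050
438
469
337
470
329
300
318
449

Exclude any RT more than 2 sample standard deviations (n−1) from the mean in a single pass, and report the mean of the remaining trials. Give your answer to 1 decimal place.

386.2 ms

n = 10, ΣRT = 4526, M = 452.600
Σ(x−M)² = 435228.40; s = √(435228.40/9) = 219.906
Cutoffs: 452.600 ± 2·219.906 → [12.8, 892.4]
Outside: 1050 → excluded.
Retained (n=9): Σ = 3476, mean = 3476/9 = 386.222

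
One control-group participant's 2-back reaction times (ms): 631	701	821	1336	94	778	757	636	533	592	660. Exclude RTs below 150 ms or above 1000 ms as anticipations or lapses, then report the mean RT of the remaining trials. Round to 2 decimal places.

Excluded: 94, 1336
Retained (n=9): Σ = 6109
Mean = 6109/9 = 678.7778

678.78 ms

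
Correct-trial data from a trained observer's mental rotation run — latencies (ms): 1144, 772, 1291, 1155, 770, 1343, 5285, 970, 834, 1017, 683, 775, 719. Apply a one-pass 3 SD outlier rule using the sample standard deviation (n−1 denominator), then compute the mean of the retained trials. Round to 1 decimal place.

n = 13, ΣRT = 16758, M = 1289.077
Σ(x−M)² = 17885668.92; s = √(17885668.92/12) = 1220.849
Cutoffs: 1289.077 ± 3·1220.849 → [-2373.5, 4951.6]
Outside: 5285 → excluded.
Retained (n=12): Σ = 11473, mean = 11473/12 = 956.083

956.1 ms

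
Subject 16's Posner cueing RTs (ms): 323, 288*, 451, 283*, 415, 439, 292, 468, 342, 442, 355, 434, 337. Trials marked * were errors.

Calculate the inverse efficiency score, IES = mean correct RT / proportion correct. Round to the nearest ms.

Correct trials (n=11): 323, 451, 415, 439, 292, 468, 342, 442, 355, 434, 337
Mean correct RT = 4298/11 = 390.7273 ms
Proportion correct = 11/13
IES = 390.7273 / (11/13) = 461.769 ms

462 ms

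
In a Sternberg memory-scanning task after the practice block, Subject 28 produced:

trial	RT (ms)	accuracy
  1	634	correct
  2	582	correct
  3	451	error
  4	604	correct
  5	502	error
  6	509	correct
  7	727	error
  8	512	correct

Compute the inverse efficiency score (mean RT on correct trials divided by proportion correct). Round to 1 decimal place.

909.1 ms

Correct trials (n=5): 634, 582, 604, 509, 512
Mean correct RT = 2841/5 = 568.2000 ms
Proportion correct = 5/8
IES = 568.2000 / (5/8) = 909.120 ms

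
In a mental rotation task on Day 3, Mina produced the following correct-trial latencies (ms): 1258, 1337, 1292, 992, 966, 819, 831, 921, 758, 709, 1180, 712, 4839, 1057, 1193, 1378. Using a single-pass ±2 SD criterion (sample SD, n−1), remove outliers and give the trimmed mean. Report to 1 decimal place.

1026.9 ms

n = 16, ΣRT = 20242, M = 1265.125
Σ(x−M)² = 14389411.75; s = √(14389411.75/15) = 979.436
Cutoffs: 1265.125 ± 2·979.436 → [-693.7, 3224.0]
Outside: 4839 → excluded.
Retained (n=15): Σ = 15403, mean = 15403/15 = 1026.867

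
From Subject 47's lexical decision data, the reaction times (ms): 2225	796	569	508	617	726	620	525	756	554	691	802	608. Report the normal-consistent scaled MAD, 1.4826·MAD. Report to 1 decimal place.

Sorted: 508, 525, 554, 569, 608, 617, 620, 691, 726, 756, 796, 802, 2225 → median = 620
|x − 620| sorted: 0, 3, 12, 51, 66, 71, 95, 106, 112, 136, 176, 182, 1605 → MAD = 95
Robust SD ≈ 1.4826 × 95 = 140.847

140.8 ms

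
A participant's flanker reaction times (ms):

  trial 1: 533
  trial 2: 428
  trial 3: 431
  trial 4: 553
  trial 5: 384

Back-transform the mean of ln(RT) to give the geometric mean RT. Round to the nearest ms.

ln(RT): 6.2785, 6.0591, 6.0661, 6.3154, 5.9506
Mean ln(RT) = 30.6698/5 = 6.13395
Geometric mean = exp(6.13395) = 461.25 ms

461 ms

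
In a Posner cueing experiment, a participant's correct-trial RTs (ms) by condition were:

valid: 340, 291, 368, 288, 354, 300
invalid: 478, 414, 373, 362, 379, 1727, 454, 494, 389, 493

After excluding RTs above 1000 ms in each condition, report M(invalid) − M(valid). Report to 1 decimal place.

102.7 ms

invalid: exclude 1727
M(valid) = 1941/6 = 323.500
M(invalid) = 3836/9 = 426.222
Difference = 426.222 − 323.500 = 102.722 ms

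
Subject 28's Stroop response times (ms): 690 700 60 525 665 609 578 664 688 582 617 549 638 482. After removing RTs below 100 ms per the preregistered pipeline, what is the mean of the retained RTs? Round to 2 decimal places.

Excluded: 60
Retained (n=13): Σ = 7987
Mean = 7987/13 = 614.3846

614.38 ms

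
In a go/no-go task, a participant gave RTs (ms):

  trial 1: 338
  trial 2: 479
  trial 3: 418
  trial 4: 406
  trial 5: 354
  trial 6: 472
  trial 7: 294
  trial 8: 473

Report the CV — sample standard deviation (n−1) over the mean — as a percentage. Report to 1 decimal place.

n = 8, Σ = 3234, M = 404.2500
Σ(x−M)² = 34165.500; s = √(34165.500/7) = 69.8626
CV = 69.8626 / 404.2500 = 0.17282 = 17.282%

17.3%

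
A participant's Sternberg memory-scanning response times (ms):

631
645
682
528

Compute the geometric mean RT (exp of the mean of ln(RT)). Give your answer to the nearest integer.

619 ms

ln(RT): 6.4473, 6.4693, 6.5250, 6.2691
Mean ln(RT) = 25.7107/4 = 6.42767
Geometric mean = exp(6.42767) = 618.73 ms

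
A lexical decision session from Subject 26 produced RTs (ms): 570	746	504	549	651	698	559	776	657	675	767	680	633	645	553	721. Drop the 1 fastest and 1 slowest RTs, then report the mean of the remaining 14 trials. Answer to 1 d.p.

Sorted: 504, 549, 553, 559, 570, 633, 645, 651, 657, 675, 680, 698, 721, 746, 767, 776
Drop lowest 1 (504) and highest 1 (776)
Remaining (n=14): Σ = 9104, mean = 9104/14 = 650.286

650.3 ms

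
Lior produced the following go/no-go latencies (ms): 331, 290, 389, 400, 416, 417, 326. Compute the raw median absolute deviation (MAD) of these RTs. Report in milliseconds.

28 ms

Sorted: 290, 326, 331, 389, 400, 416, 417 → median = 389
|x − 389|: 58, 99, 0, 11, 27, 28, 63
Sorted deviations: 0, 11, 27, 28, 58, 63, 99 → MAD = 28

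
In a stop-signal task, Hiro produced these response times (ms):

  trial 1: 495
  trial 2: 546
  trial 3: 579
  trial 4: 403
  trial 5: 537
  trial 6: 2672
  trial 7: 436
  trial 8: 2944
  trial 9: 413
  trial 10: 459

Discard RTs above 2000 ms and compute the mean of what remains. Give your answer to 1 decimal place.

Excluded: 2672, 2944
Retained (n=8): Σ = 3868
Mean = 3868/8 = 483.5000

483.5 ms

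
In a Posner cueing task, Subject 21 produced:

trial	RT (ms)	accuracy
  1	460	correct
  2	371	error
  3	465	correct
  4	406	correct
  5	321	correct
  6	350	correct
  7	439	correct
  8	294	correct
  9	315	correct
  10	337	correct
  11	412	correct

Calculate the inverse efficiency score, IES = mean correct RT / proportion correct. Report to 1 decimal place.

Correct trials (n=10): 460, 465, 406, 321, 350, 439, 294, 315, 337, 412
Mean correct RT = 3799/10 = 379.9000 ms
Proportion correct = 10/11
IES = 379.9000 / (10/11) = 417.890 ms

417.9 ms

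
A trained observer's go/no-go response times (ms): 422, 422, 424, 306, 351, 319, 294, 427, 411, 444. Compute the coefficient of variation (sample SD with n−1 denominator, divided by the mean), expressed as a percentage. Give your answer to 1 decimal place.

n = 10, Σ = 3820, M = 382.0000
Σ(x−M)² = 30124.000; s = √(30124.000/9) = 57.8542
CV = 57.8542 / 382.0000 = 0.15145 = 15.145%

15.1%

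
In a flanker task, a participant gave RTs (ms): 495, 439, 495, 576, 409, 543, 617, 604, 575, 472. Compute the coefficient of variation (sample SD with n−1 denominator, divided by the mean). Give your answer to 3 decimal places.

n = 10, Σ = 5225, M = 522.5000
Σ(x−M)² = 45528.500; s = √(45528.500/9) = 71.1247
CV = 71.1247 / 522.5000 = 0.13612

0.136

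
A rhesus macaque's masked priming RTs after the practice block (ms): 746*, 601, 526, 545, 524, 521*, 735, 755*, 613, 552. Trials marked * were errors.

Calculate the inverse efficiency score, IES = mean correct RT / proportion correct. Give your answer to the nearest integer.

Correct trials (n=7): 601, 526, 545, 524, 735, 613, 552
Mean correct RT = 4096/7 = 585.1429 ms
Proportion correct = 7/10
IES = 585.1429 / (7/10) = 835.918 ms

836 ms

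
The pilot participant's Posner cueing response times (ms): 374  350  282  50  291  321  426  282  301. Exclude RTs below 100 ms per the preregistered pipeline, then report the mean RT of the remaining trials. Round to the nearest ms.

Excluded: 50
Retained (n=8): Σ = 2627
Mean = 2627/8 = 328.3750

328 ms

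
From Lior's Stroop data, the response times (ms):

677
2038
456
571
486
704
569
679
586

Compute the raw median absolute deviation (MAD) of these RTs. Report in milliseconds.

93 ms

Sorted: 456, 486, 569, 571, 586, 677, 679, 704, 2038 → median = 586
|x − 586|: 91, 1452, 130, 15, 100, 118, 17, 93, 0
Sorted deviations: 0, 15, 17, 91, 93, 100, 118, 130, 1452 → MAD = 93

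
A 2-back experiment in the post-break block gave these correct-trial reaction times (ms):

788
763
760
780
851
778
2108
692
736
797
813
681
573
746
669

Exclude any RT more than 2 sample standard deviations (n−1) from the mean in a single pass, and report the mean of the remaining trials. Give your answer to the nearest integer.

745 ms

n = 15, ΣRT = 12535, M = 835.667
Σ(x−M)² = 1800085.33; s = √(1800085.33/14) = 358.577
Cutoffs: 835.667 ± 2·358.577 → [118.5, 1552.8]
Outside: 2108 → excluded.
Retained (n=14): Σ = 10427, mean = 10427/14 = 744.786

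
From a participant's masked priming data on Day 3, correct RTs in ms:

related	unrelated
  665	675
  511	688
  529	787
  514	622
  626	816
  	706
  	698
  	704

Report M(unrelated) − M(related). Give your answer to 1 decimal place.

143.0 ms

M(related) = 2845/5 = 569.000
M(unrelated) = 5696/8 = 712.000
Difference = 712.000 − 569.000 = 143.000 ms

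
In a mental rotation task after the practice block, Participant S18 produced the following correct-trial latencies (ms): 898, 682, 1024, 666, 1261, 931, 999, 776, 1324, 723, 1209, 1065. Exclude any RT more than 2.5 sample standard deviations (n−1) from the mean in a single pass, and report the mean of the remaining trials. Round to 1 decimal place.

963.2 ms

n = 12, ΣRT = 11558, M = 963.167
Σ(x−M)² = 560049.67; s = √(560049.67/11) = 225.640
Cutoffs: 963.167 ± 2.5·225.640 → [399.1, 1527.3]
No RTs fall outside the cutoffs; all 12 retained. Mean = 11558/12 = 963.167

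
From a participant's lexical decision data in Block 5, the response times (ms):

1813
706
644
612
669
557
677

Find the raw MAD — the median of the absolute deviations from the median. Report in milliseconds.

Sorted: 557, 612, 644, 669, 677, 706, 1813 → median = 669
|x − 669|: 1144, 37, 25, 57, 0, 112, 8
Sorted deviations: 0, 8, 25, 37, 57, 112, 1144 → MAD = 37

37 ms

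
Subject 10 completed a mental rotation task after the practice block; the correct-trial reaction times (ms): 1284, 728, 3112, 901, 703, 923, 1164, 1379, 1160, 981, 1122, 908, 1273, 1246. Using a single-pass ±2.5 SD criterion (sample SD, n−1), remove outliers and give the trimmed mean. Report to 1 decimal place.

n = 14, ΣRT = 16884, M = 1206.000
Σ(x−M)² = 4479910.00; s = √(4479910.00/13) = 587.034
Cutoffs: 1206.000 ± 2.5·587.034 → [-261.6, 2673.6]
Outside: 3112 → excluded.
Retained (n=13): Σ = 13772, mean = 13772/13 = 1059.385

1059.4 ms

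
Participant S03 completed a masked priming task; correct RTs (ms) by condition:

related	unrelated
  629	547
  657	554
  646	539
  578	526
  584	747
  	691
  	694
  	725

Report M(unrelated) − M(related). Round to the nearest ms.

9 ms

M(related) = 3094/5 = 618.800
M(unrelated) = 5023/8 = 627.875
Difference = 627.875 − 618.800 = 9.075 ms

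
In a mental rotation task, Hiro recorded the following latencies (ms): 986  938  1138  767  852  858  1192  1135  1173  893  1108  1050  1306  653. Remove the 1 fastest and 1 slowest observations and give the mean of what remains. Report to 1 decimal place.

Sorted: 653, 767, 852, 858, 893, 938, 986, 1050, 1108, 1135, 1138, 1173, 1192, 1306
Drop lowest 1 (653) and highest 1 (1306)
Remaining (n=12): Σ = 12090, mean = 12090/12 = 1007.500

1007.5 ms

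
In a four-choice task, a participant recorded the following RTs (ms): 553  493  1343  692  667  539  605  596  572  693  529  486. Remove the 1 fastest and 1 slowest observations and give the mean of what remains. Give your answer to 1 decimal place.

593.9 ms

Sorted: 486, 493, 529, 539, 553, 572, 596, 605, 667, 692, 693, 1343
Drop lowest 1 (486) and highest 1 (1343)
Remaining (n=10): Σ = 5939, mean = 5939/10 = 593.900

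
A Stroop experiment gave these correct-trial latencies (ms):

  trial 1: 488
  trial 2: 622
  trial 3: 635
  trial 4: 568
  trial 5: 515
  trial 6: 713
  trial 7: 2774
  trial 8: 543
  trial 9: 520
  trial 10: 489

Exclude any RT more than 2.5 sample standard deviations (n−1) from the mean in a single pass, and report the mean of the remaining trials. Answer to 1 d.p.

565.9 ms

n = 10, ΣRT = 7867, M = 786.700
Σ(x−M)² = 4434948.10; s = √(4434948.10/9) = 701.977
Cutoffs: 786.700 ± 2.5·701.977 → [-968.2, 2541.6]
Outside: 2774 → excluded.
Retained (n=9): Σ = 5093, mean = 5093/9 = 565.889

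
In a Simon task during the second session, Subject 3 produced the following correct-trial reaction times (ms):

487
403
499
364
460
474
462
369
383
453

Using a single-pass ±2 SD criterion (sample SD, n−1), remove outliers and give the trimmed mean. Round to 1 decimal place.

n = 10, ΣRT = 4354, M = 435.400
Σ(x−M)² = 23122.40; s = √(23122.40/9) = 50.687
Cutoffs: 435.400 ± 2·50.687 → [334.0, 536.8]
No RTs fall outside the cutoffs; all 10 retained. Mean = 4354/10 = 435.400

435.4 ms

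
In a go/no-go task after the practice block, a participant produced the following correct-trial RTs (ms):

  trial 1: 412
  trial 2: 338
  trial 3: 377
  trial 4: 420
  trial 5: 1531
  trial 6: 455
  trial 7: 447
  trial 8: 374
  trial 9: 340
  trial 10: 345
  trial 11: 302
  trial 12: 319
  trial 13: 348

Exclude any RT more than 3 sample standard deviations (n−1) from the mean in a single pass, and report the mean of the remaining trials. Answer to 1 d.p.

n = 13, ΣRT = 6008, M = 462.154
Σ(x−M)² = 1265261.69; s = √(1265261.69/12) = 324.713
Cutoffs: 462.154 ± 3·324.713 → [-512.0, 1436.3]
Outside: 1531 → excluded.
Retained (n=12): Σ = 4477, mean = 4477/12 = 373.083

373.1 ms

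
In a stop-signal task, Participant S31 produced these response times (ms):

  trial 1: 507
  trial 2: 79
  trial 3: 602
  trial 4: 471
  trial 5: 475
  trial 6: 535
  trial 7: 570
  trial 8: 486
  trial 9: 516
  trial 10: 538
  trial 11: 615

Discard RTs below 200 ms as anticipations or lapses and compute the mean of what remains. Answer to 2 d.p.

531.50 ms

Excluded: 79
Retained (n=10): Σ = 5315
Mean = 5315/10 = 531.5000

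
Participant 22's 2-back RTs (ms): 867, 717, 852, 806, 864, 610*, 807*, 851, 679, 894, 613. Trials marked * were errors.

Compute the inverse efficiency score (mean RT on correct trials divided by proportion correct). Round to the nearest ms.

Correct trials (n=9): 867, 717, 852, 806, 864, 851, 679, 894, 613
Mean correct RT = 7143/9 = 793.6667 ms
Proportion correct = 9/11
IES = 793.6667 / (9/11) = 970.037 ms

970 ms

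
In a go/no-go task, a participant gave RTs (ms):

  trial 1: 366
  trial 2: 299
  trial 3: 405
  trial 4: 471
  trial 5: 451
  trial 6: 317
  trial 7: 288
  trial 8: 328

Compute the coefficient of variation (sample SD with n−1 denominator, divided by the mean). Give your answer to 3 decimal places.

0.191

n = 8, Σ = 2925, M = 365.6250
Σ(x−M)² = 34187.875; s = √(34187.875/7) = 69.8855
CV = 69.8855 / 365.6250 = 0.19114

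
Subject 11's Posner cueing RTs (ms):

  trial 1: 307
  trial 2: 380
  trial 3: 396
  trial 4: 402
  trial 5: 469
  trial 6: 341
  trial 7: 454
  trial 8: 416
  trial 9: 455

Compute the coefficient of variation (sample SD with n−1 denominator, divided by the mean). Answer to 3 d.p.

n = 9, Σ = 3620, M = 402.2222
Σ(x−M)² = 23463.556; s = √(23463.556/8) = 54.1567
CV = 54.1567 / 402.2222 = 0.13464

0.135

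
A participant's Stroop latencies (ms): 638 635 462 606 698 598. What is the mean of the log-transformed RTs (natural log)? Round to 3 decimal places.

ln(RT): 6.4583, 6.4536, 6.1356, 6.4069, 6.5482, 6.3936
Σ ln(RT) = 38.3962
Mean = 38.3962/6 = 6.39937

6.399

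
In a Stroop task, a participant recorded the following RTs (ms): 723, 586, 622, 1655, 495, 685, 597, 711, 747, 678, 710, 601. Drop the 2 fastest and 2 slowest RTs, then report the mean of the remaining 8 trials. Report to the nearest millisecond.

666 ms

Sorted: 495, 586, 597, 601, 622, 678, 685, 710, 711, 723, 747, 1655
Drop lowest 2 (495, 586) and highest 2 (747, 1655)
Remaining (n=8): Σ = 5327, mean = 5327/8 = 665.875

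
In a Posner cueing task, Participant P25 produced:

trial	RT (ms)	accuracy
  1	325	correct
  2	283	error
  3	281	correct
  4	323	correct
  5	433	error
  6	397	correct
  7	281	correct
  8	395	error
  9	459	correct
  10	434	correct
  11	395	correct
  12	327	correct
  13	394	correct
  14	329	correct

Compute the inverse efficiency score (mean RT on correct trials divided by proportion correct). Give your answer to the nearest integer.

Correct trials (n=11): 325, 281, 323, 397, 281, 459, 434, 395, 327, 394, 329
Mean correct RT = 3945/11 = 358.6364 ms
Proportion correct = 11/14
IES = 358.6364 / (11/14) = 456.446 ms

456 ms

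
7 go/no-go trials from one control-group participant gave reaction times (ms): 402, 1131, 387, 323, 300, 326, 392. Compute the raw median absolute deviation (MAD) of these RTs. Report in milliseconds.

61 ms

Sorted: 300, 323, 326, 387, 392, 402, 1131 → median = 387
|x − 387|: 15, 744, 0, 64, 87, 61, 5
Sorted deviations: 0, 5, 15, 61, 64, 87, 744 → MAD = 61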